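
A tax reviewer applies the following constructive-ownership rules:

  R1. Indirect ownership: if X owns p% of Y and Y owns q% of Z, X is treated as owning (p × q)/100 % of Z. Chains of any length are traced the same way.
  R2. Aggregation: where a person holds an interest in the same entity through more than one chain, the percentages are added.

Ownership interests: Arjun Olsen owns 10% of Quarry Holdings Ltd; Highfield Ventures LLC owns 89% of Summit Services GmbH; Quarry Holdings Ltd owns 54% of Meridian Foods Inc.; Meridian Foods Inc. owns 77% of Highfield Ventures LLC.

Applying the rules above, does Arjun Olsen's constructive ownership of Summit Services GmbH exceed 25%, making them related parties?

Chain via Quarry Holdings Ltd → Meridian Foods Inc. → Highfield Ventures LLC (R1): 10% × 54% × 77% × 89% = 3.70062% of Summit Services GmbH.
3.70062% does not exceed the 25% threshold, so Arjun is not a related party to Summit Services GmbH.

No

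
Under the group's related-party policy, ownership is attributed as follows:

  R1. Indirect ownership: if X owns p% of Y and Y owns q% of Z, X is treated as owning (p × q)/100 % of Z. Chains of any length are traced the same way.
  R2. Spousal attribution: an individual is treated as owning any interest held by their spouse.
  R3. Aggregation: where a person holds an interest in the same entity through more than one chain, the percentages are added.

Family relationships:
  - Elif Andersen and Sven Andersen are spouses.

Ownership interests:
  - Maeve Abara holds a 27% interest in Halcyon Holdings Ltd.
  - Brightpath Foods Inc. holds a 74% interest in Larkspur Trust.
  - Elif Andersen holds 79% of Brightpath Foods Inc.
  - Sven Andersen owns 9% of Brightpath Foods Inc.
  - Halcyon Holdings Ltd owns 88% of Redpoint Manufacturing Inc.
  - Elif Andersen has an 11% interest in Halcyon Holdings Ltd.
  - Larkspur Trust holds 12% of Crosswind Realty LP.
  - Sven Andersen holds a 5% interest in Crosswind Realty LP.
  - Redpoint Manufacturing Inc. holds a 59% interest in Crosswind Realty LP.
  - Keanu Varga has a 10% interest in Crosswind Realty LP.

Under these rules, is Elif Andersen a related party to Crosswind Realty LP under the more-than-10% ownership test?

Yes

By spousal attribution (R2), Elif Andersen is treated as also owning Sven Andersen's interest in Brightpath Foods Inc, giving 79% + 9% = 88%.
By spousal attribution (R2), Elif Andersen is treated as owning Sven Andersen's 5% interest in Crosswind Realty LP.
Chain via Brightpath Foods Inc. → Larkspur Trust (R1): 88% × 74% × 12% = 7.8144% of Crosswind Realty LP.
Chain via Halcyon Holdings Ltd → Redpoint Manufacturing Inc. (R1): 11% × 88% × 59% = 5.7112% of Crosswind Realty LP.
Direct interest in Crosswind Realty LP: 5%.
Aggregating (R3): 7.8144% + 5.7112% + 5% = 18.5256%.
18.5256% exceeds the 10% threshold, so Elif is a related party to Crosswind Realty LP.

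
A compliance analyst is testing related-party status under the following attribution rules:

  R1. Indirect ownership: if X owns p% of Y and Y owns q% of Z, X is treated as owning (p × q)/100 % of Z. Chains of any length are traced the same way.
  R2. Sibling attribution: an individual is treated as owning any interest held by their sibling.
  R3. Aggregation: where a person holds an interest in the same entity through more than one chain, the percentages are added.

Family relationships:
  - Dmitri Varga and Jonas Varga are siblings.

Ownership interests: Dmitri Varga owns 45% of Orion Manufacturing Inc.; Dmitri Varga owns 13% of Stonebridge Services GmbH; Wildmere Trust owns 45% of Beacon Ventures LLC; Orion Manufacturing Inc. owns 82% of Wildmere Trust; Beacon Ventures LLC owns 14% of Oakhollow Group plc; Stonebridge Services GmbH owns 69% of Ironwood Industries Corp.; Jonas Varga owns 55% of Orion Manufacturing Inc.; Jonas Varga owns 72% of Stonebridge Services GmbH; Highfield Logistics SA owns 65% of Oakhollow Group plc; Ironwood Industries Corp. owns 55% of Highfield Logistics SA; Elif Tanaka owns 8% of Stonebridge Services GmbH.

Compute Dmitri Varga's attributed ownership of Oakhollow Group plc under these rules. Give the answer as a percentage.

26.133375%

By sibling attribution (R2), Dmitri Varga is treated as also owning Jonas Varga's interest in Orion Manufacturing Inc, giving 45% + 55% = 100%.
By sibling attribution (R2), Dmitri Varga is treated as also owning Jonas Varga's interest in Stonebridge Services GmbH, giving 13% + 72% = 85%.
Chain via Orion Manufacturing Inc. → Wildmere Trust → Beacon Ventures LLC (R1): 100% × 82% × 45% × 14% = 5.166% of Oakhollow Group plc.
Chain via Stonebridge Services GmbH → Ironwood Industries Corp. → Highfield Logistics SA (R1): 85% × 69% × 55% × 65% = 20.967375% of Oakhollow Group plc.
Aggregating (R3): 5.166% + 20.967375% = 26.133375%.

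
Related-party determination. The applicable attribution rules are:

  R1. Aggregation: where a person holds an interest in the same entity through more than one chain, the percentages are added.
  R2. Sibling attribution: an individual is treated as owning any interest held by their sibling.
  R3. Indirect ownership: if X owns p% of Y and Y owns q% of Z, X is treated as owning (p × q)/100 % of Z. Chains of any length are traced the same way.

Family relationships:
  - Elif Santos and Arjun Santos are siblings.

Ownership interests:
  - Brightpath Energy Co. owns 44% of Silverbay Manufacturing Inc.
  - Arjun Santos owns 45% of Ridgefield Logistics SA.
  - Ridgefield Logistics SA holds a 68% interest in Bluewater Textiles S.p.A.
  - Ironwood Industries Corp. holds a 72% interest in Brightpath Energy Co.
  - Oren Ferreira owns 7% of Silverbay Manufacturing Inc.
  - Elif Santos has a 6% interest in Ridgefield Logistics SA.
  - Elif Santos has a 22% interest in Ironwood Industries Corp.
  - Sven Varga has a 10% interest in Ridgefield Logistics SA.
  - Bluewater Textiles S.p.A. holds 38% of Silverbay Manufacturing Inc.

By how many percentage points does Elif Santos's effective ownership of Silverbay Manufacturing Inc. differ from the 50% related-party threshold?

By sibling attribution (R2), Elif Santos is treated as also owning Arjun Santos's interest in Ridgefield Logistics SA, giving 6% + 45% = 51%.
Chain via Ridgefield Logistics SA → Bluewater Textiles S.p.A. (R3): 51% × 68% × 38% = 13.1784% of Silverbay Manufacturing Inc.
Chain via Ironwood Industries Corp. → Brightpath Energy Co. (R3): 22% × 72% × 44% = 6.9696% of Silverbay Manufacturing Inc.
Aggregating (R1): 13.1784% + 6.9696% = 20.148%.
20.148% falls short of the 50% threshold by 29.852 percentage points.

29.852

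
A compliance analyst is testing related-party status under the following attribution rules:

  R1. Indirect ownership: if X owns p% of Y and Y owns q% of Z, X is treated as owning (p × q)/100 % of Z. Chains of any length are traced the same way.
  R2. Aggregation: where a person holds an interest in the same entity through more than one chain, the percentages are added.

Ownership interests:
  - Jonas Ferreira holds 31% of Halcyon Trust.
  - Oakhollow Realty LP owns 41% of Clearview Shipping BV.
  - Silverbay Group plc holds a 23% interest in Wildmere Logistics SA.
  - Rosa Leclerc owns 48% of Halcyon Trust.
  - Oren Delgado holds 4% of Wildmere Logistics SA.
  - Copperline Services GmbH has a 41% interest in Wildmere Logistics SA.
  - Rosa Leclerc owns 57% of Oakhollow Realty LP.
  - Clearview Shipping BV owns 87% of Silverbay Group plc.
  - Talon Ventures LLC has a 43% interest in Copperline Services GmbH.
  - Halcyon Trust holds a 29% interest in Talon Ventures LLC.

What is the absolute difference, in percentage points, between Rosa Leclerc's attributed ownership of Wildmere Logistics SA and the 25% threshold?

17.869567

Chain via Oakhollow Realty LP → Clearview Shipping BV → Silverbay Group plc (R1): 57% × 41% × 87% × 23% = 4.676337% of Wildmere Logistics SA.
Chain via Halcyon Trust → Talon Ventures LLC → Copperline Services GmbH (R1): 48% × 29% × 43% × 41% = 2.454096% of Wildmere Logistics SA.
Aggregating (R2): 4.676337% + 2.454096% = 7.130433%.
7.130433% falls short of the 25% threshold by 17.869567 percentage points.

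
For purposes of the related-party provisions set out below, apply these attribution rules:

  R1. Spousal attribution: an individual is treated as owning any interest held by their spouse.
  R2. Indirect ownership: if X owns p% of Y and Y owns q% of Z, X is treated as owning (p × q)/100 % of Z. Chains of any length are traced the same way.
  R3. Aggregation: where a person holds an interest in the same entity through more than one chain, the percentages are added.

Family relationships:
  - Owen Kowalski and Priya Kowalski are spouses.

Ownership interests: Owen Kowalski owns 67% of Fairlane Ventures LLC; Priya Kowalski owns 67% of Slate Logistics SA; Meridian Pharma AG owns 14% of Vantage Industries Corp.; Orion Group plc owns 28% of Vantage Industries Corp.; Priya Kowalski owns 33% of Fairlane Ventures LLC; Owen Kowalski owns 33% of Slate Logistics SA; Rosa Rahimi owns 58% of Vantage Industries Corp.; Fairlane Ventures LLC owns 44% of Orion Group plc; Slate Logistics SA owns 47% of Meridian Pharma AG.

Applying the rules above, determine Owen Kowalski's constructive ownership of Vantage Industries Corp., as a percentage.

By spousal attribution (R1), Owen Kowalski is treated as also owning Priya Kowalski's interest in Slate Logistics SA, giving 33% + 67% = 100%.
By spousal attribution (R1), Owen Kowalski is treated as also owning Priya Kowalski's interest in Fairlane Ventures LLC, giving 67% + 33% = 100%.
Chain via Slate Logistics SA → Meridian Pharma AG (R2): 100% × 47% × 14% = 6.58% of Vantage Industries Corp.
Chain via Fairlane Ventures LLC → Orion Group plc (R2): 100% × 44% × 28% = 12.32% of Vantage Industries Corp.
Aggregating (R3): 6.58% + 12.32% = 18.9%.

18.9%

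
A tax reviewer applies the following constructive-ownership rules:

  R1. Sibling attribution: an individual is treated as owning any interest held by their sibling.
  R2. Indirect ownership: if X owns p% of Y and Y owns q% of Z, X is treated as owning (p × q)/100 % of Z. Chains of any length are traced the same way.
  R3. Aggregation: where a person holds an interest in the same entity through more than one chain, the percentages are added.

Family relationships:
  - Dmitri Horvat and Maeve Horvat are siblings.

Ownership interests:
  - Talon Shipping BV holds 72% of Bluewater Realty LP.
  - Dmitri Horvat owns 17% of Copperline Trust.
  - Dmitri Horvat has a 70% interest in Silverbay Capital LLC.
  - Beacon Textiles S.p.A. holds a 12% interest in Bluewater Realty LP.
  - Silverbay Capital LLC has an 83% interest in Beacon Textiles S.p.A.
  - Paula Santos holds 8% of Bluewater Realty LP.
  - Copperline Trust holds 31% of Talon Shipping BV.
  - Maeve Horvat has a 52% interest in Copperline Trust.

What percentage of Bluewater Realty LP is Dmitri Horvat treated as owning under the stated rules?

22.3728%

By sibling attribution (R1), Dmitri Horvat is treated as also owning Maeve Horvat's interest in Copperline Trust, giving 17% + 52% = 69%.
Chain via Copperline Trust → Talon Shipping BV (R2): 69% × 31% × 72% = 15.4008% of Bluewater Realty LP.
Chain via Silverbay Capital LLC → Beacon Textiles S.p.A. (R2): 70% × 83% × 12% = 6.972% of Bluewater Realty LP.
Aggregating (R3): 15.4008% + 6.972% = 22.3728%.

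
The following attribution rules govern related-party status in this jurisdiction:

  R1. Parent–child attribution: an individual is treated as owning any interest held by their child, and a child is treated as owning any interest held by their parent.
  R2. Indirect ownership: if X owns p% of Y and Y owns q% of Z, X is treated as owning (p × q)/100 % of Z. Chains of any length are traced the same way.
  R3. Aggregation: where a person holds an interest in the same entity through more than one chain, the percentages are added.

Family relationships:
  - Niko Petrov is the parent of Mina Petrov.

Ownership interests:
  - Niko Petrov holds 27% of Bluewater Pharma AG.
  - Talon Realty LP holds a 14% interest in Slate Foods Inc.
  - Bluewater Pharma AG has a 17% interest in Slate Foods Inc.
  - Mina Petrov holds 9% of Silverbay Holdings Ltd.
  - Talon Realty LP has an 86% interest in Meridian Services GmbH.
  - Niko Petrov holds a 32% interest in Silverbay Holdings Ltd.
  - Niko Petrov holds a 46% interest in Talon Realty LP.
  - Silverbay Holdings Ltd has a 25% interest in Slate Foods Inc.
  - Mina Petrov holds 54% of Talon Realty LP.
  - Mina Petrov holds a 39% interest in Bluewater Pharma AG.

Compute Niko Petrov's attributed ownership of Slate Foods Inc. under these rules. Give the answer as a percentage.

35.47%

By parent–child attribution (R1), Niko Petrov is treated as also owning Mina Petrov's interest in Talon Realty LP, giving 46% + 54% = 100%.
By parent–child attribution (R1), Niko Petrov is treated as also owning Mina Petrov's interest in Silverbay Holdings Ltd, giving 32% + 9% = 41%.
By parent–child attribution (R1), Niko Petrov is treated as also owning Mina Petrov's interest in Bluewater Pharma AG, giving 27% + 39% = 66%.
Chain via Talon Realty LP (R2): 100% × 14% = 14% of Slate Foods Inc.
Chain via Silverbay Holdings Ltd (R2): 41% × 25% = 10.25% of Slate Foods Inc.
Chain via Bluewater Pharma AG (R2): 66% × 17% = 11.22% of Slate Foods Inc.
Aggregating (R3): 14% + 10.25% + 11.22% = 35.47%.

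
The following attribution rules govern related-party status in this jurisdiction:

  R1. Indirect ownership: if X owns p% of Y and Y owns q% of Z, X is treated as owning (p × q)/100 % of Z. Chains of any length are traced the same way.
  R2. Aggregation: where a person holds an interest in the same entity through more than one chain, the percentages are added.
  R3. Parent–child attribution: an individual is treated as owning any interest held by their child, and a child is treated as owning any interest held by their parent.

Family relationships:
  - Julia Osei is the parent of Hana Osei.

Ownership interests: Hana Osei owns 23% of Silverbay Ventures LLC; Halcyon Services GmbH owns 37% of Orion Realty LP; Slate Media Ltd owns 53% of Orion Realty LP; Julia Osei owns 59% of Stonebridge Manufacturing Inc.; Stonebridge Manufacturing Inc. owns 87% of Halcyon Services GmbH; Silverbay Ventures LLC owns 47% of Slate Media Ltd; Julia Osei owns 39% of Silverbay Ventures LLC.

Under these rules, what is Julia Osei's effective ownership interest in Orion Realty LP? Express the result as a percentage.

34.4363%

By parent–child attribution (R3), Julia Osei is treated as also owning Hana Osei's interest in Silverbay Ventures LLC, giving 39% + 23% = 62%.
Chain via Silverbay Ventures LLC → Slate Media Ltd (R1): 62% × 47% × 53% = 15.4442% of Orion Realty LP.
Chain via Stonebridge Manufacturing Inc. → Halcyon Services GmbH (R1): 59% × 87% × 37% = 18.9921% of Orion Realty LP.
Aggregating (R2): 15.4442% + 18.9921% = 34.4363%.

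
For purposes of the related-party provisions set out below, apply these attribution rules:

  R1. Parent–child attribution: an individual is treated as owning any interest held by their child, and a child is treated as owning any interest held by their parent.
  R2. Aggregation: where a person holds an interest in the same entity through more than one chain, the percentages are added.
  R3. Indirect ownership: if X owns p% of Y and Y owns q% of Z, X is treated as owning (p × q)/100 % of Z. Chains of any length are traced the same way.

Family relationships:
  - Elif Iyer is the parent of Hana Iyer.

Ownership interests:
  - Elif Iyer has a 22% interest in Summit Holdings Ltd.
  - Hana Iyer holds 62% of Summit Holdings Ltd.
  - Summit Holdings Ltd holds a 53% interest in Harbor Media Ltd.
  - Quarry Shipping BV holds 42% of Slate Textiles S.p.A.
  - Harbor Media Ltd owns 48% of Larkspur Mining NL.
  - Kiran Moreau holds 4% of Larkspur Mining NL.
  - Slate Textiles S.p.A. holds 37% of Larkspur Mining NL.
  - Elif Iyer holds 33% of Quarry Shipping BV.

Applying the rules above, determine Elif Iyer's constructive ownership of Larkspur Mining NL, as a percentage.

26.4978%

By parent–child attribution (R1), Elif Iyer is treated as also owning Hana Iyer's interest in Summit Holdings Ltd, giving 22% + 62% = 84%.
Chain via Quarry Shipping BV → Slate Textiles S.p.A. (R3): 33% × 42% × 37% = 5.1282% of Larkspur Mining NL.
Chain via Summit Holdings Ltd → Harbor Media Ltd (R3): 84% × 53% × 48% = 21.3696% of Larkspur Mining NL.
Aggregating (R2): 5.1282% + 21.3696% = 26.4978%.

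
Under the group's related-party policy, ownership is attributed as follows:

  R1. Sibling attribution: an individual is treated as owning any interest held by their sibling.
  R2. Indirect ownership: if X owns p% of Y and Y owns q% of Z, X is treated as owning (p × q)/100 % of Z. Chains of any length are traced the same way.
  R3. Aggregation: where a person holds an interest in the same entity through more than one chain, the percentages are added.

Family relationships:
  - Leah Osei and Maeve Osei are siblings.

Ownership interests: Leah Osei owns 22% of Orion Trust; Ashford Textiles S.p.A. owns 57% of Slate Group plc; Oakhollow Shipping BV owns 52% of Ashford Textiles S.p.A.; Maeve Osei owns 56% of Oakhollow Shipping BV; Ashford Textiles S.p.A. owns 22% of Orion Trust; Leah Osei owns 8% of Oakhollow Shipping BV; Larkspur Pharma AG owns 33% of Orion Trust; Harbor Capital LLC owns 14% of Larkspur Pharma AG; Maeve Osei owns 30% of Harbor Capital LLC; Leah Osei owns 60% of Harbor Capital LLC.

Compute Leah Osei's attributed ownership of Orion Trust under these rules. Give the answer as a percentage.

33.4796%

By sibling attribution (R1), Leah Osei is treated as also owning Maeve Osei's interest in Harbor Capital LLC, giving 60% + 30% = 90%.
By sibling attribution (R1), Leah Osei is treated as also owning Maeve Osei's interest in Oakhollow Shipping BV, giving 8% + 56% = 64%.
Chain via Harbor Capital LLC → Larkspur Pharma AG (R2): 90% × 14% × 33% = 4.158% of Orion Trust.
Chain via Oakhollow Shipping BV → Ashford Textiles S.p.A. (R2): 64% × 52% × 22% = 7.3216% of Orion Trust.
Direct interest in Orion Trust: 22%.
Aggregating (R3): 4.158% + 7.3216% + 22% = 33.4796%.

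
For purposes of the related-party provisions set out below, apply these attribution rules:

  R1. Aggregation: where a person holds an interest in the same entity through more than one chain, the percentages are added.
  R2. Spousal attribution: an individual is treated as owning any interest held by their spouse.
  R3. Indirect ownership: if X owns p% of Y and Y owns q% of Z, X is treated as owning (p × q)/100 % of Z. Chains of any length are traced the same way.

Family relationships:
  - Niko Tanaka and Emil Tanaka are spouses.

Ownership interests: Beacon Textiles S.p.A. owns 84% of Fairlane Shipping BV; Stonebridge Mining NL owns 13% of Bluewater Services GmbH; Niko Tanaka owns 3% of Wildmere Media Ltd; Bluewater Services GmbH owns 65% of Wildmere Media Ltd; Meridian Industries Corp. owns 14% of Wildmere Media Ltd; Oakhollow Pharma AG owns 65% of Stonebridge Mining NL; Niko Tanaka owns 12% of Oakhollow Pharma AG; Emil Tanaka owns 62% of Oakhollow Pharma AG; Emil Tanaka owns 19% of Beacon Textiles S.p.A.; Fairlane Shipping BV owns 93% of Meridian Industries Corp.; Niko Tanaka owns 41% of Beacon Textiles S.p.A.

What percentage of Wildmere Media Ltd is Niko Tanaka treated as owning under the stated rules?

13.62653%

By spousal attribution (R2), Niko Tanaka is treated as also owning Emil Tanaka's interest in Beacon Textiles S.p.A, giving 41% + 19% = 60%.
By spousal attribution (R2), Niko Tanaka is treated as also owning Emil Tanaka's interest in Oakhollow Pharma AG, giving 12% + 62% = 74%.
Chain via Beacon Textiles S.p.A. → Fairlane Shipping BV → Meridian Industries Corp. (R3): 60% × 84% × 93% × 14% = 6.56208% of Wildmere Media Ltd.
Chain via Oakhollow Pharma AG → Stonebridge Mining NL → Bluewater Services GmbH (R3): 74% × 65% × 13% × 65% = 4.06445% of Wildmere Media Ltd.
Direct interest in Wildmere Media Ltd: 3%.
Aggregating (R1): 6.56208% + 4.06445% + 3% = 13.62653%.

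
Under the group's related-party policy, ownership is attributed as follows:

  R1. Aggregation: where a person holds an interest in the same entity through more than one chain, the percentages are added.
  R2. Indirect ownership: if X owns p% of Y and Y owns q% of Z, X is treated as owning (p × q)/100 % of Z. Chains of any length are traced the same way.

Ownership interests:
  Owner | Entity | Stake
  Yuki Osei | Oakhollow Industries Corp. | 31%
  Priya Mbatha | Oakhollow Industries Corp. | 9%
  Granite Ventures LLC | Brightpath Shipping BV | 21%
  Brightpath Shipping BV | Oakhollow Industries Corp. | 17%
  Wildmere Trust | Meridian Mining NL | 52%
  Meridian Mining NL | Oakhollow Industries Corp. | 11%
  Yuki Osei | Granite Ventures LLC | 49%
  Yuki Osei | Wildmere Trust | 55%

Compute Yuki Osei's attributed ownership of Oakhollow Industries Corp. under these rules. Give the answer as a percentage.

Chain via Granite Ventures LLC → Brightpath Shipping BV (R2): 49% × 21% × 17% = 1.7493% of Oakhollow Industries Corp.
Chain via Wildmere Trust → Meridian Mining NL (R2): 55% × 52% × 11% = 3.146% of Oakhollow Industries Corp.
Direct interest in Oakhollow Industries Corp: 31%.
Aggregating (R1): 1.7493% + 3.146% + 31% = 35.8953%.

35.8953%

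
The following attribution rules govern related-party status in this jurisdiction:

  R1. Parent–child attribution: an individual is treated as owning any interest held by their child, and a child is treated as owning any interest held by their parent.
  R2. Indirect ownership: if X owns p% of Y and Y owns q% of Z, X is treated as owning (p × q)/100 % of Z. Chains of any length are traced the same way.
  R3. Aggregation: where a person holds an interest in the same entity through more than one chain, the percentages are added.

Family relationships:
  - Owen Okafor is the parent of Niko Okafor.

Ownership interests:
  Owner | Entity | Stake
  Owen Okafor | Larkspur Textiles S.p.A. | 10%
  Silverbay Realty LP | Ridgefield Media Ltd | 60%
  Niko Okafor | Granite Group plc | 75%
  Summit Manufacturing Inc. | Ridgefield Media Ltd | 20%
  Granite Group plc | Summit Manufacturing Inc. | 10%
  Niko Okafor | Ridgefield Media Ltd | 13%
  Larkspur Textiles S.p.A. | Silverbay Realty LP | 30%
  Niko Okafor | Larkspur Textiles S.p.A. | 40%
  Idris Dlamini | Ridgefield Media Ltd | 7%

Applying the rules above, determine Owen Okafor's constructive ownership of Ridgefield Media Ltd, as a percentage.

23.5%

By parent–child attribution (R1), Owen Okafor is treated as also owning Niko Okafor's interest in Larkspur Textiles S.p.A, giving 10% + 40% = 50%.
By parent–child attribution (R1), Owen Okafor is treated as owning Niko Okafor's 75% interest in Granite Group plc.
By parent–child attribution (R1), Owen Okafor is treated as owning Niko Okafor's 13% interest in Ridgefield Media Ltd.
Chain via Larkspur Textiles S.p.A. → Silverbay Realty LP (R2): 50% × 30% × 60% = 9% of Ridgefield Media Ltd.
Chain via Granite Group plc → Summit Manufacturing Inc. (R2): 75% × 10% × 20% = 1.5% of Ridgefield Media Ltd.
Direct interest in Ridgefield Media Ltd: 13%.
Aggregating (R3): 9% + 1.5% + 13% = 23.5%.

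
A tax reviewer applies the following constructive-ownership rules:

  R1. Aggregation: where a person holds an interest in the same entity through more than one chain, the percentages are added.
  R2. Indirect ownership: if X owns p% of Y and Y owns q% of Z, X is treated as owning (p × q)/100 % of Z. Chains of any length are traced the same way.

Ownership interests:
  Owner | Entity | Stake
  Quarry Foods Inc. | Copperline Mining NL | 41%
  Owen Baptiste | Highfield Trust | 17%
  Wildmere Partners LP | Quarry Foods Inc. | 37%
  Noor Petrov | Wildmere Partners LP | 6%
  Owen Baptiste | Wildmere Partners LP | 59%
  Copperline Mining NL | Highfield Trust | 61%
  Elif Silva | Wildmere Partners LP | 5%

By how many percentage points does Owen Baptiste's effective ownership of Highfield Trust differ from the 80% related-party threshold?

Chain via Wildmere Partners LP → Quarry Foods Inc. → Copperline Mining NL (R2): 59% × 37% × 41% × 61% = 5.459683% of Highfield Trust.
Direct interest in Highfield Trust: 17%.
Aggregating (R1): 5.459683% + 17% = 22.459683%.
22.459683% falls short of the 80% threshold by 57.540317 percentage points.

57.540317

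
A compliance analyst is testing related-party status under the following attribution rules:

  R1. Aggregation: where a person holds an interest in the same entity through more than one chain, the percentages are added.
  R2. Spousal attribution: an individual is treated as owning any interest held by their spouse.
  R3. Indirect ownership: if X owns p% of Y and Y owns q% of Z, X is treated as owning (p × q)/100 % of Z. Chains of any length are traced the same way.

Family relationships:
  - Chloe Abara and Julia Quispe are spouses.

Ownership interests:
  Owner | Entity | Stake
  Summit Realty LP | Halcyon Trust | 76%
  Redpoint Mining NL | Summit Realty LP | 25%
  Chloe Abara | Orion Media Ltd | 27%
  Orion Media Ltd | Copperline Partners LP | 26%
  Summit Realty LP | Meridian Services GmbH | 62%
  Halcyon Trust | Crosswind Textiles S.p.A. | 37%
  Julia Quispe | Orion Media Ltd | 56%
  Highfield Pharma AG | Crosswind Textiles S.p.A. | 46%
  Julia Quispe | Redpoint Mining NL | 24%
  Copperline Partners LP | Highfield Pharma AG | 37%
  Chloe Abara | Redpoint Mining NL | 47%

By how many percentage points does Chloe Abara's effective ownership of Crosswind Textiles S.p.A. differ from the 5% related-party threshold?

3.664216

By spousal attribution (R2), Chloe Abara is treated as also owning Julia Quispe's interest in Redpoint Mining NL, giving 47% + 24% = 71%.
By spousal attribution (R2), Chloe Abara is treated as also owning Julia Quispe's interest in Orion Media Ltd, giving 27% + 56% = 83%.
Chain via Redpoint Mining NL → Summit Realty LP → Halcyon Trust (R3): 71% × 25% × 76% × 37% = 4.9913% of Crosswind Textiles S.p.A.
Chain via Orion Media Ltd → Copperline Partners LP → Highfield Pharma AG (R3): 83% × 26% × 37% × 46% = 3.672916% of Crosswind Textiles S.p.A.
Aggregating (R1): 4.9913% + 3.672916% = 8.664216%.
8.664216% exceeds the 5% threshold by 3.664216 percentage points.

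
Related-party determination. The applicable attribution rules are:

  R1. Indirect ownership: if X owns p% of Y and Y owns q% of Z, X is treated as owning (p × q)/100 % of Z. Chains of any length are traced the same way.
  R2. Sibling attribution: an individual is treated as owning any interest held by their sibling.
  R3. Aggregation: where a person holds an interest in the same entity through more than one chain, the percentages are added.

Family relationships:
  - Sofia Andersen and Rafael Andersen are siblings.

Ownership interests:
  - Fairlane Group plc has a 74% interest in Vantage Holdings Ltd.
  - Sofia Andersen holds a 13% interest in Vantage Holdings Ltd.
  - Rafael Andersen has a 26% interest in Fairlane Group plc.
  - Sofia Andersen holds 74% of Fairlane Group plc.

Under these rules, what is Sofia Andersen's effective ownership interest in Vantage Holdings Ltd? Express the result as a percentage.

87%

By sibling attribution (R2), Sofia Andersen is treated as also owning Rafael Andersen's interest in Fairlane Group plc, giving 74% + 26% = 100%.
Chain via Fairlane Group plc (R1): 100% × 74% = 74% of Vantage Holdings Ltd.
Direct interest in Vantage Holdings Ltd: 13%.
Aggregating (R3): 74% + 13% = 87%.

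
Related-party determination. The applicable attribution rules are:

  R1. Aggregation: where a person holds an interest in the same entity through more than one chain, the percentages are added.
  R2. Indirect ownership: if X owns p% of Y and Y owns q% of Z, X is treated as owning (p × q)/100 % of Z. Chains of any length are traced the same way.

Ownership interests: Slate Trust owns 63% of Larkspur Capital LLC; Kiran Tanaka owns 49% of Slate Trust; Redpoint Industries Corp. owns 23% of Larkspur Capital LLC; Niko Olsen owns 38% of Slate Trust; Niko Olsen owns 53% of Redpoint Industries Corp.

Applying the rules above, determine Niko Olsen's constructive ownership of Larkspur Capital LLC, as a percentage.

Chain via Slate Trust (R2): 38% × 63% = 23.94% of Larkspur Capital LLC.
Chain via Redpoint Industries Corp. (R2): 53% × 23% = 12.19% of Larkspur Capital LLC.
Aggregating (R1): 23.94% + 12.19% = 36.13%.

36.13%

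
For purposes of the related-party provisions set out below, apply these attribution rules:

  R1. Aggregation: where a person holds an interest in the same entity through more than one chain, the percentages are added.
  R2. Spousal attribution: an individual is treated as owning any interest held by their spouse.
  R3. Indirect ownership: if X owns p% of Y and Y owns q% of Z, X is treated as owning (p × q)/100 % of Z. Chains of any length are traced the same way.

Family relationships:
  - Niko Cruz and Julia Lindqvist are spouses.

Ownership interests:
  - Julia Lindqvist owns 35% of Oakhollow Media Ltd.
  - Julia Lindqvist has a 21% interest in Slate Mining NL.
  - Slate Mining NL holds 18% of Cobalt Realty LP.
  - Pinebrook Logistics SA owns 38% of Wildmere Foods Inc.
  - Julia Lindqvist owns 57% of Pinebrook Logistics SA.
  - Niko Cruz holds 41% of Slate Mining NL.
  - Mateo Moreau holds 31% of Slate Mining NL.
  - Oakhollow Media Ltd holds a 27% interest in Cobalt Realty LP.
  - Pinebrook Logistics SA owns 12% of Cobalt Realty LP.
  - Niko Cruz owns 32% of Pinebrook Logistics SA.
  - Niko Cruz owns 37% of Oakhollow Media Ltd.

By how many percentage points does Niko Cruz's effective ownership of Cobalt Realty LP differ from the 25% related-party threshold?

By spousal attribution (R2), Niko Cruz is treated as also owning Julia Lindqvist's interest in Oakhollow Media Ltd, giving 37% + 35% = 72%.
By spousal attribution (R2), Niko Cruz is treated as also owning Julia Lindqvist's interest in Pinebrook Logistics SA, giving 32% + 57% = 89%.
By spousal attribution (R2), Niko Cruz is treated as also owning Julia Lindqvist's interest in Slate Mining NL, giving 41% + 21% = 62%.
Chain via Oakhollow Media Ltd (R3): 72% × 27% = 19.44% of Cobalt Realty LP.
Chain via Pinebrook Logistics SA (R3): 89% × 12% = 10.68% of Cobalt Realty LP.
Chain via Slate Mining NL (R3): 62% × 18% = 11.16% of Cobalt Realty LP.
Aggregating (R1): 19.44% + 10.68% + 11.16% = 41.28%.
41.28% exceeds the 25% threshold by 16.28 percentage points.

16.28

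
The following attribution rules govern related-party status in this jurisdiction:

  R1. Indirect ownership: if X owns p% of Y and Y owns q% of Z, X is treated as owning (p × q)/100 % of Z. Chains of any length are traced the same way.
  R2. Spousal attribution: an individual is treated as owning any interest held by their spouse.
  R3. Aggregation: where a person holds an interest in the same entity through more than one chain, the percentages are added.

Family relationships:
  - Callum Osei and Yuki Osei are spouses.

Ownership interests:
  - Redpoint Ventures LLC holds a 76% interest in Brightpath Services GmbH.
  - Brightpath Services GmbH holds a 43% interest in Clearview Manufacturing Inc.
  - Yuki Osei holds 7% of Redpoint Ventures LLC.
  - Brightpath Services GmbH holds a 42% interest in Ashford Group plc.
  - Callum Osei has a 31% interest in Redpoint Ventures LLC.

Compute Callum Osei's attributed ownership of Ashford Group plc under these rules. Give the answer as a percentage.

By spousal attribution (R2), Callum Osei is treated as also owning Yuki Osei's interest in Redpoint Ventures LLC, giving 31% + 7% = 38%.
Chain via Redpoint Ventures LLC → Brightpath Services GmbH (R1): 38% × 76% × 42% = 12.1296% of Ashford Group plc.

12.1296%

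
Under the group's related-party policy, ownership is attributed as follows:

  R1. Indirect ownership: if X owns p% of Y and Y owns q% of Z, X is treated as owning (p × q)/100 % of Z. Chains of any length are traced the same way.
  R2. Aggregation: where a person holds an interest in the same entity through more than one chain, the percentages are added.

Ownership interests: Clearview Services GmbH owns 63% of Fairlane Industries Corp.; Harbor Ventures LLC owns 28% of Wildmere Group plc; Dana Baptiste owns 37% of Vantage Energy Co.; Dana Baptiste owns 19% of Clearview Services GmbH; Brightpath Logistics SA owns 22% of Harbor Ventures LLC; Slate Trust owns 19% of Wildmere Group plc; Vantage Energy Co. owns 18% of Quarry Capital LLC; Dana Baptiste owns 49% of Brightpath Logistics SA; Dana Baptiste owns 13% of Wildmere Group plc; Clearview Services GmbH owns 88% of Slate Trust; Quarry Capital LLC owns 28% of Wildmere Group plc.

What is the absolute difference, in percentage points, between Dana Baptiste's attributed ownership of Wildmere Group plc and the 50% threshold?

Chain via Brightpath Logistics SA → Harbor Ventures LLC (R1): 49% × 22% × 28% = 3.0184% of Wildmere Group plc.
Chain via Vantage Energy Co. → Quarry Capital LLC (R1): 37% × 18% × 28% = 1.8648% of Wildmere Group plc.
Chain via Clearview Services GmbH → Slate Trust (R1): 19% × 88% × 19% = 3.1768% of Wildmere Group plc.
Direct interest in Wildmere Group plc: 13%.
Aggregating (R2): 3.0184% + 1.8648% + 3.1768% + 13% = 21.06%.
21.06% falls short of the 50% threshold by 28.94 percentage points.

28.94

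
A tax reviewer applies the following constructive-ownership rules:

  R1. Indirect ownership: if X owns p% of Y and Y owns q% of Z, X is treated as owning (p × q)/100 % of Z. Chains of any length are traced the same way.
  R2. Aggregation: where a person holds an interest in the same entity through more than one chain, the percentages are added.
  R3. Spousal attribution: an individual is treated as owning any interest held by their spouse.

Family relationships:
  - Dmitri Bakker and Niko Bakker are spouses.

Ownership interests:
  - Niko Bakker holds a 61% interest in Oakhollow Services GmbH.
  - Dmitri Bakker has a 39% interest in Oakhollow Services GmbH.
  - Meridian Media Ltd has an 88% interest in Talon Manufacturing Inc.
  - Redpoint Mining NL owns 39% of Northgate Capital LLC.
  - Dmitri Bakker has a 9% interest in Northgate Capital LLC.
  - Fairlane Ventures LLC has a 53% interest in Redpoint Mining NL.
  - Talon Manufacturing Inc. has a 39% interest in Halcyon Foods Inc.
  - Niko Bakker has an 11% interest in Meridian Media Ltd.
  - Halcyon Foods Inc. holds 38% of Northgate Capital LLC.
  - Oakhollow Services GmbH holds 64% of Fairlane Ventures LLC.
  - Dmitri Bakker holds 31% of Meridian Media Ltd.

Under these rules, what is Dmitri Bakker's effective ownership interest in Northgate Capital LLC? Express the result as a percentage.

27.706272%

By spousal attribution (R3), Dmitri Bakker is treated as also owning Niko Bakker's interest in Oakhollow Services GmbH, giving 39% + 61% = 100%.
By spousal attribution (R3), Dmitri Bakker is treated as also owning Niko Bakker's interest in Meridian Media Ltd, giving 31% + 11% = 42%.
Chain via Oakhollow Services GmbH → Fairlane Ventures LLC → Redpoint Mining NL (R1): 100% × 64% × 53% × 39% = 13.2288% of Northgate Capital LLC.
Chain via Meridian Media Ltd → Talon Manufacturing Inc. → Halcyon Foods Inc. (R1): 42% × 88% × 39% × 38% = 5.477472% of Northgate Capital LLC.
Direct interest in Northgate Capital LLC: 9%.
Aggregating (R2): 13.2288% + 5.477472% + 9% = 27.706272%.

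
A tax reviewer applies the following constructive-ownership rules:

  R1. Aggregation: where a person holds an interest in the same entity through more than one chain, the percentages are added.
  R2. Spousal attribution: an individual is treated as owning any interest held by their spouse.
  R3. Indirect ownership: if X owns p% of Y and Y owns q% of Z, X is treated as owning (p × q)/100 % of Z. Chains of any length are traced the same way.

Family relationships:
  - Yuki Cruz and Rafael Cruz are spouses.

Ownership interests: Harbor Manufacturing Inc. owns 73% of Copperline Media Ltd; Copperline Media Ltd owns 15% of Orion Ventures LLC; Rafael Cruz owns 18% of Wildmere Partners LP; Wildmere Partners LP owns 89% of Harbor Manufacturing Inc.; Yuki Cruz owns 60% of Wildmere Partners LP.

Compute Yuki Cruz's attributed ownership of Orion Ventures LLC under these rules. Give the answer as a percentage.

By spousal attribution (R2), Yuki Cruz is treated as also owning Rafael Cruz's interest in Wildmere Partners LP, giving 60% + 18% = 78%.
Chain via Wildmere Partners LP → Harbor Manufacturing Inc. → Copperline Media Ltd (R3): 78% × 89% × 73% × 15% = 7.60149% of Orion Ventures LLC.

7.60149%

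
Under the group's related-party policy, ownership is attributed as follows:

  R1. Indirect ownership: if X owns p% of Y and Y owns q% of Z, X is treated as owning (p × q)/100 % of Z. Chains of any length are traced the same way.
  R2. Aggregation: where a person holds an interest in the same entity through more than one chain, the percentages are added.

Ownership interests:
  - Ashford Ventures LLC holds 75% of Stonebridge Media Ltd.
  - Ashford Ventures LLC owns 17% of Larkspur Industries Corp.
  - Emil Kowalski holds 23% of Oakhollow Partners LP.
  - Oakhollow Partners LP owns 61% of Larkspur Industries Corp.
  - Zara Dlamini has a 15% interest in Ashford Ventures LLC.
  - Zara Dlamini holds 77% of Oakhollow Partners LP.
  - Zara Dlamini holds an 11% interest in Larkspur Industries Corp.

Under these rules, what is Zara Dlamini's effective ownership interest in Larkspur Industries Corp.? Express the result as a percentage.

60.52%

Chain via Ashford Ventures LLC (R1): 15% × 17% = 2.55% of Larkspur Industries Corp.
Chain via Oakhollow Partners LP (R1): 77% × 61% = 46.97% of Larkspur Industries Corp.
Direct interest in Larkspur Industries Corp: 11%.
Aggregating (R2): 2.55% + 46.97% + 11% = 60.52%.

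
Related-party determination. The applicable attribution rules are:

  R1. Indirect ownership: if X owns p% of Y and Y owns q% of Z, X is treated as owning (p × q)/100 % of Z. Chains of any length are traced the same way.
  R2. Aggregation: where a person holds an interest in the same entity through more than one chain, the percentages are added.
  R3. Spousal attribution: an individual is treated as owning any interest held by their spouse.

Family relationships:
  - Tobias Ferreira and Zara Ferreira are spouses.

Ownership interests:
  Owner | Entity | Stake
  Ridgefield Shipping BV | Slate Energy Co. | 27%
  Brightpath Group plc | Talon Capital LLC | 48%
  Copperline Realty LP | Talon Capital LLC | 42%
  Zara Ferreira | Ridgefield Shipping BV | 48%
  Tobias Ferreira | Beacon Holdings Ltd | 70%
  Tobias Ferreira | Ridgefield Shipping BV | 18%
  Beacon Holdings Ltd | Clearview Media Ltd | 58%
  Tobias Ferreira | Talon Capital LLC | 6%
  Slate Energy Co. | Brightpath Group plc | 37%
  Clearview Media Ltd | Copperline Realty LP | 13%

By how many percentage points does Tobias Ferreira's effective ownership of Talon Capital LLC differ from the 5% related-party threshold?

By spousal attribution (R3), Tobias Ferreira is treated as also owning Zara Ferreira's interest in Ridgefield Shipping BV, giving 18% + 48% = 66%.
Chain via Ridgefield Shipping BV → Slate Energy Co. → Brightpath Group plc (R1): 66% × 27% × 37% × 48% = 3.164832% of Talon Capital LLC.
Chain via Beacon Holdings Ltd → Clearview Media Ltd → Copperline Realty LP (R1): 70% × 58% × 13% × 42% = 2.21676% of Talon Capital LLC.
Direct interest in Talon Capital LLC: 6%.
Aggregating (R2): 3.164832% + 2.21676% + 6% = 11.381592%.
11.381592% exceeds the 5% threshold by 6.381592 percentage points.

6.381592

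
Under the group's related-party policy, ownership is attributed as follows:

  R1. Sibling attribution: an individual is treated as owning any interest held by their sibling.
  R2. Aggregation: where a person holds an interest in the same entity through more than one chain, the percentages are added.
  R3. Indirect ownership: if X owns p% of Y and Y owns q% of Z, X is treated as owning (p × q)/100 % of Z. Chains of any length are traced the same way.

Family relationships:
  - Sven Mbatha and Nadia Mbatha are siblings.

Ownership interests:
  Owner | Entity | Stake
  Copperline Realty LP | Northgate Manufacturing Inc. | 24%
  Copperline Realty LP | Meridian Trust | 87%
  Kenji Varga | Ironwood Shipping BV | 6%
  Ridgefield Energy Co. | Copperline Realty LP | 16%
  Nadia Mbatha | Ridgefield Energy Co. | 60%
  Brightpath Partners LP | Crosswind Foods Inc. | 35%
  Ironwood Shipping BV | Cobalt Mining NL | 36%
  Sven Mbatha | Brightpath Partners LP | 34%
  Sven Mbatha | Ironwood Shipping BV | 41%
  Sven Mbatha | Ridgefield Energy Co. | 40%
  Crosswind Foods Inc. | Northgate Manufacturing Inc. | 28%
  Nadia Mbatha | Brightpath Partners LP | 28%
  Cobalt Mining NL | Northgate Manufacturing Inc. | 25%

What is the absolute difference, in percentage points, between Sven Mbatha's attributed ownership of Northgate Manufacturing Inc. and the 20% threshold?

6.394

By sibling attribution (R1), Sven Mbatha is treated as also owning Nadia Mbatha's interest in Brightpath Partners LP, giving 34% + 28% = 62%.
By sibling attribution (R1), Sven Mbatha is treated as also owning Nadia Mbatha's interest in Ridgefield Energy Co, giving 40% + 60% = 100%.
Chain via Ironwood Shipping BV → Cobalt Mining NL (R3): 41% × 36% × 25% = 3.69% of Northgate Manufacturing Inc.
Chain via Brightpath Partners LP → Crosswind Foods Inc. (R3): 62% × 35% × 28% = 6.076% of Northgate Manufacturing Inc.
Chain via Ridgefield Energy Co. → Copperline Realty LP (R3): 100% × 16% × 24% = 3.84% of Northgate Manufacturing Inc.
Aggregating (R2): 3.69% + 6.076% + 3.84% = 13.606%.
13.606% falls short of the 20% threshold by 6.394 percentage points.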